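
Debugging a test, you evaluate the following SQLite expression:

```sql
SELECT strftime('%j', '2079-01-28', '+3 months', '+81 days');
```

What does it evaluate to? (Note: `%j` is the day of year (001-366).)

First apply '+3 months', '+81 days': 2079-01-28 → 2079-07-18.
Day-of-year for 2079-07-18: days since 2079-01-01 inclusive = 199, zero-padded to 199.

199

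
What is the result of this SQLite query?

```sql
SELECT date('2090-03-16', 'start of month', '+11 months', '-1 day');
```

`start of month` rewinds 2090-03-16 to 2090-03-01.
Adding +11 months to 2090-03-01 gives 2091-02-01.
Going back 1 day from 2091-02-01 reaches 2091-01-31 (last day of January, 31 days).

2091-01-31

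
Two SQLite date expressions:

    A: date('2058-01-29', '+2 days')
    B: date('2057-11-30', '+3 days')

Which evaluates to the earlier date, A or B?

A = 2058-01-31.
B = 2057-12-03.
B is earlier.

B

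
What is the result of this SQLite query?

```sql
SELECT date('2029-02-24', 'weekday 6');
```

2029-02-24

`weekday 6` advances to the next Saturday; 2029-02-24 is already a Saturday, so it stays at 2029-02-24.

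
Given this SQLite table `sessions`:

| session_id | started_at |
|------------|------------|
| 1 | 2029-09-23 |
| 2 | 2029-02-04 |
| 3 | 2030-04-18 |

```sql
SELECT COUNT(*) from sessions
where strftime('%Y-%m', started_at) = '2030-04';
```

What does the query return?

Rows with year-month 2030-04: 2030-04-18 → 1.

1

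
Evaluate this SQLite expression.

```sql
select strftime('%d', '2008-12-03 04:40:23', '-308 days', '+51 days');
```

First apply '-308 days', '+51 days': 2008-12-03 04:40:23 → 2008-03-21 04:40:23.
`%d` extracts the 2-digit day of month: 21.

21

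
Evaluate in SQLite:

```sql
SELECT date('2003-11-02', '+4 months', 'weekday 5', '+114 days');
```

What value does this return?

2004-06-27

Adding +4 months to 2003-11-02 gives 2004-03-02.
`weekday 5` advances to the next Friday; 2004-03-02 is a Tuesday, so it moves forward to 2004-03-05.
Applying '+114 days' to 2004-03-05: counting 114 days forward gives 2004-06-27.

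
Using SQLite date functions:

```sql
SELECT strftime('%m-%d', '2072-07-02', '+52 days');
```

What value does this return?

First apply '+52 days': 2072-07-02 → 2072-08-23.
`%m-%d` extracts the month-day: 08-23.

08-23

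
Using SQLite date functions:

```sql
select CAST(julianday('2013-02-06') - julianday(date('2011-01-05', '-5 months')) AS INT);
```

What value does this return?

Adding -5 months to 2011-01-05 gives 2010-08-05.
26 days remain in August 2010 after the 5th (31 − 5).
Full months from September 2010 through January 2013 contribute their day counts.
Then 6 days into February 2013.
Total: 26 + 30 + 31 + 30 + 31 + 31 + 28 + 31 + 30 + 31 + 30 + 31 + 31 + 30 + 31 + 30 + 31 + 31 + 29 + 31 + 30 + 31 + 30 + 31 + 31 + 30 + 31 + 30 + 31 + 31 + 6 = 916.

916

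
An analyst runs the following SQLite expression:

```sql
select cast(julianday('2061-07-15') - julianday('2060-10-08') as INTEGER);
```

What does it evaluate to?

280

23 days remain in October 2060 after the 8th (31 − 8).
Full months from November 2060 through June 2061 contribute their day counts.
Then 15 days into July 2061.
Total: 23 + 30 + 31 + 31 + 28 + 31 + 30 + 31 + 30 + 15 = 280.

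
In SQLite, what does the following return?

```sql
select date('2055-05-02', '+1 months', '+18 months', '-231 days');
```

2056-04-15

Adding +1 month to 2055-05-02 gives 2055-06-02.
Adding +18 months to 2055-06-02 gives 2056-12-02.
Applying '-231 days' to 2056-12-02: counting 231 days back gives 2056-04-15.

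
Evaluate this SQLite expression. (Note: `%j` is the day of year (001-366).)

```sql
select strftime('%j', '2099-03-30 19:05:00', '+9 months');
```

First apply '+9 months': 2099-03-30 19:05:00 → 2099-12-30 19:05:00.
Day-of-year for 2099-12-30: days since 2099-01-01 inclusive = 364, zero-padded to 364.

364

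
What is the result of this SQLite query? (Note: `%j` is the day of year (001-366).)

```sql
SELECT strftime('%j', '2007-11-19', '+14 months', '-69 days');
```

316

First apply '+14 months', '-69 days': 2007-11-19 → 2008-11-11.
Day-of-year for 2008-11-11: days since 2008-01-01 inclusive = 316, zero-padded to 316.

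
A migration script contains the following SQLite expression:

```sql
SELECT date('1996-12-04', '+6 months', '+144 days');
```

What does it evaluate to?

Adding +6 months to 1996-12-04 gives 1997-06-04.
Applying '+144 days' to 1997-06-04: counting 144 days forward gives 1997-10-26.

1997-10-26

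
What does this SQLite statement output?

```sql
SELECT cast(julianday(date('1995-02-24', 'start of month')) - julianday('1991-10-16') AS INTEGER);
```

1204

`start of month` rewinds 1995-02-24 to 1995-02-01.
15 days remain in October 1991 after the 16th (31 − 16).
Full months from November 1991 through January 1995 contribute their day counts.
Then 1 day into February 1995.
Total: 15 + 30 + 31 + 31 + 29 + 31 + 30 + 31 + 30 + 31 + 31 + 30 + 31 + 30 + 31 + 31 + 28 + 31 + 30 + 31 + 30 + 31 + 31 + 30 + 31 + 30 + 31 + 31 + 28 + 31 + 30 + 31 + 30 + 31 + 31 + 30 + 31 + 30 + 31 + 31 + 1 = 1204.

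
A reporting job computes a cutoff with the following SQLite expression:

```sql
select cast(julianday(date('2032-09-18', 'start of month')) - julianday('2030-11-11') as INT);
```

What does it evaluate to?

`start of month` rewinds 2032-09-18 to 2032-09-01.
19 days remain in November 2030 after the 11th (30 − 11).
Full months from December 2030 through August 2032 contribute their day counts.
Then 1 day into September 2032.
Total: 19 + 31 + 31 + 28 + 31 + 30 + 31 + 30 + 31 + 31 + 30 + 31 + 30 + 31 + 31 + 29 + 31 + 30 + 31 + 30 + 31 + 31 + 1 = 660.

660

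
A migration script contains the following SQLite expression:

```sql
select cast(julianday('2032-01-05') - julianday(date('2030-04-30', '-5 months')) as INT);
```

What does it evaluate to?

766

Adding -5 months to 2030-04-30 gives 2029-11-30.
0 days remain in November 2029 after the 30th (30 − 30).
Full months from December 2029 through December 2031 contribute their day counts.
Then 5 days into January 2032.
Total: 0 + 31 + 31 + 28 + 31 + 30 + 31 + 30 + 31 + 31 + 30 + 31 + 30 + 31 + 31 + 28 + 31 + 30 + 31 + 30 + 31 + 31 + 30 + 31 + 30 + 31 + 5 = 766.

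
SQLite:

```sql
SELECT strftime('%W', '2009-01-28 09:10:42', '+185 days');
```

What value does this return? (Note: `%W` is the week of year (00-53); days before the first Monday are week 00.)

First apply '+185 days': 2009-01-28 09:10:42 → 2009-08-01 09:10:42.
2009-08-01 is a Saturday. SQLite's %W counts Mondays since the year started; the result is 30.

30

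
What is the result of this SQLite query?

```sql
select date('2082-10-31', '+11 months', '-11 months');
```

2082-11-01

Adding +11 months to 2082-10-31 targets 2083-09-31. September 2083 has only 30 days, so SQLite normalizes the 1-day overflow forward to 2083-10-01.
Adding -11 months to 2083-10-01 gives 2082-11-01.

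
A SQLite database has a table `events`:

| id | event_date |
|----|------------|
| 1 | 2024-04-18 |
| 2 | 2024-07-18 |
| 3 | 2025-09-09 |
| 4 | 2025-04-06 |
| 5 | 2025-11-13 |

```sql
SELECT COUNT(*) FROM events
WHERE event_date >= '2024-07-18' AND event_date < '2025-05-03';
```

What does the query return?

Rows in [2024-07-18, 2025-05-03): 2024-07-18, 2025-04-06 → 2 rows.

2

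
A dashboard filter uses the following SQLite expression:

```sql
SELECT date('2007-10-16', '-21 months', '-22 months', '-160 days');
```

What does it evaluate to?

2003-10-08

Adding -21 months to 2007-10-16 gives 2006-01-16.
Adding -22 months to 2006-01-16 gives 2004-03-16.
Applying '-160 days' to 2004-03-16: counting 160 days back gives 2003-10-08.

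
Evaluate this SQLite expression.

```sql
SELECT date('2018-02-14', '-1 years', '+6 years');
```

2023-02-14

Adding -1 year to 2018-02-14 gives 2017-02-14.
Adding +6 years to 2017-02-14 gives 2023-02-14.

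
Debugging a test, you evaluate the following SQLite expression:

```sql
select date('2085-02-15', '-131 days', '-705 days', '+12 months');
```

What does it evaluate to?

2083-11-02

Applying '-131 days' to 2085-02-15: counting 131 days back gives 2084-10-07.
Applying '-705 days' to 2084-10-07: counting 705 days back gives 2082-11-02.
Adding +12 months to 2082-11-02 gives 2083-11-02.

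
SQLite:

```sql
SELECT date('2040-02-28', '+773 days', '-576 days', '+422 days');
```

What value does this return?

2041-11-08

Applying '+773 days' to 2040-02-28: counting 773 days forward gives 2042-04-11.
Applying '-576 days' to 2042-04-11: counting 576 days back gives 2040-09-12.
Applying '+422 days' to 2040-09-12: counting 422 days forward gives 2041-11-08.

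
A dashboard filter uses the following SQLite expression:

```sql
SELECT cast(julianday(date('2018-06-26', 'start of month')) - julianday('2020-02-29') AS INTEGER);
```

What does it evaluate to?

`start of month` rewinds 2018-06-26 to 2018-06-01.
29 days remain in June 2018 after the 1st (30 − 1).
Full months from July 2018 through January 2020 contribute their day counts.
Then 29 days into February 2020.
Total: 29 + 31 + 31 + 30 + 31 + 30 + 31 + 31 + 28 + 31 + 30 + 31 + 30 + 31 + 31 + 30 + 31 + 30 + 31 + 31 + 29 = 638.
The subtraction is earlier − later, so the result is −638 → -638.

-638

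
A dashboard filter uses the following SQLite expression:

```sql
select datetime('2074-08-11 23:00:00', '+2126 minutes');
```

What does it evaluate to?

2074-08-13 10:26:00

2126 minutes = 35h 26m; +2126 minutes from 2074-08-11 23:00:00 is 2074-08-13 10:26:00 (crosses midnight).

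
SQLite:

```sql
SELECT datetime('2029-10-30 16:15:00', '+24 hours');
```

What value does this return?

+24 hours from 2029-10-30 16:15:00 is 2029-10-31 16:15:00 (crosses midnight).

2029-10-31 16:15:00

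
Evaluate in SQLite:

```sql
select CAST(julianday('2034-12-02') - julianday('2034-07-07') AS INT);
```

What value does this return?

24 days remain in July 2034 after the 7th (31 − 7).
August 2034: 31 days.
September 2034: 30 days.
October 2034: 31 days.
November 2034: 30 days.
Then 2 days into December 2034.
Total: 24 + 31 + 30 + 31 + 30 + 2 = 148.

148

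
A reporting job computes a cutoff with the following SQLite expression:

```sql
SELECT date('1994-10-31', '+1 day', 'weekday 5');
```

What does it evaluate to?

1994-11-04

October 1994 has 31 days; 0 remain after the 31st, so 1 days reach 1994-11-01.
`weekday 5` advances to the next Friday; 1994-11-01 is a Tuesday, so it moves forward to 1994-11-04.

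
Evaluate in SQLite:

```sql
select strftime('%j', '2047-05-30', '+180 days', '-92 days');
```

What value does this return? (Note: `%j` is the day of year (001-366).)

238

First apply '+180 days', '-92 days': 2047-05-30 → 2047-08-26.
Day-of-year for 2047-08-26: days since 2047-01-01 inclusive = 238, zero-padded to 238.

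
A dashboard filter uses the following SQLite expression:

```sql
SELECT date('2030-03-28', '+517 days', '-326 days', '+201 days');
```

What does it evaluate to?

2031-04-24

Applying '+517 days' to 2030-03-28: counting 517 days forward gives 2031-08-27.
Applying '-326 days' to 2031-08-27: counting 326 days back gives 2030-10-05.
Applying '+201 days' to 2030-10-05: counting 201 days forward gives 2031-04-24.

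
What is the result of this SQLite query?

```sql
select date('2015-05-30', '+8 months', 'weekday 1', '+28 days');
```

2016-02-29

Adding +8 months to 2015-05-30 gives 2016-01-30.
`weekday 1` advances to the next Monday; 2016-01-30 is a Saturday, so it moves forward to 2016-02-01.
Advancing 28 more days within February lands on 2016-02-29.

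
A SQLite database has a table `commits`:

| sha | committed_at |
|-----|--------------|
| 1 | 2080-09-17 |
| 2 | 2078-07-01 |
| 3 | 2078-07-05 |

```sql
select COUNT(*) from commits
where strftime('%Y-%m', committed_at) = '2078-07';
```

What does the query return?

Rows with year-month 2078-07: 2078-07-01, 2078-07-05 → 2.

2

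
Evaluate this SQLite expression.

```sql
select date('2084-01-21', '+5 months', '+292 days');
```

Adding +5 months to 2084-01-21 gives 2084-06-21.
Applying '+292 days' to 2084-06-21: counting 292 days forward gives 2085-04-09.

2085-04-09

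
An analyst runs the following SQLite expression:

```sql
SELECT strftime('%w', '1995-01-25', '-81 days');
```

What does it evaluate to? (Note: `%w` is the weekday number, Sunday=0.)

6

First apply '-81 days': 1995-01-25 → 1994-11-05.
1994-11-05 is a Saturday; with Sunday=0 that is 6.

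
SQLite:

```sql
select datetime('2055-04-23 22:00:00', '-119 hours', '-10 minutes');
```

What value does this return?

2055-04-18 22:50:00

-119 hours from 2055-04-23 22:00:00 is 2055-04-18 23:00:00 (crosses midnight).
-10 minutes from 2055-04-18 23:00:00 is 2055-04-18 22:50:00.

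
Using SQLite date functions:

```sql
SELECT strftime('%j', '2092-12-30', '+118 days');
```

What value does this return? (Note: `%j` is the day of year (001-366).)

First apply '+118 days': 2092-12-30 → 2093-04-27.
Day-of-year for 2093-04-27: days since 2093-01-01 inclusive = 117, zero-padded to 117.

117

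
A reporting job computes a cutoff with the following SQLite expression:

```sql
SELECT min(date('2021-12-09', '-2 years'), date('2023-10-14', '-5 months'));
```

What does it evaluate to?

2019-12-09

date('2021-12-09', '-2 years') → 2019-12-09.
date('2023-10-14', '-5 months') → 2023-05-14.
Earlier of the two is 2019-12-09.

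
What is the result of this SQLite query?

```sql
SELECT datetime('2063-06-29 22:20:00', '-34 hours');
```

-34 hours from 2063-06-29 22:20:00 is 2063-06-28 12:20:00 (crosses midnight).

2063-06-28 12:20:00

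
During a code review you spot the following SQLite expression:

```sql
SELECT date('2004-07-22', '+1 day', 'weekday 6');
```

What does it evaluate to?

Advancing 1 more day within July lands on 2004-07-23.
`weekday 6` advances to the next Saturday; 2004-07-23 is a Friday, so it moves forward to 2004-07-24.

2004-07-24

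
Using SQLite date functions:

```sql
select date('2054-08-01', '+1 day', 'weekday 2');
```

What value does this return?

2054-08-04

Advancing 1 more day within August lands on 2054-08-02.
`weekday 2` advances to the next Tuesday; 2054-08-02 is a Sunday, so it moves forward to 2054-08-04.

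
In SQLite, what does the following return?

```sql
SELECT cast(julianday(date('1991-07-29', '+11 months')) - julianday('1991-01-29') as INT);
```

Adding +11 months to 1991-07-29 gives 1992-06-29.
2 days remain in January 1991 after the 29th (31 − 29).
Full months from February 1991 through May 1992 contribute their day counts.
Then 29 days into June 1992.
Total: 2 + 28 + 31 + 30 + 31 + 30 + 31 + 31 + 30 + 31 + 30 + 31 + 31 + 29 + 31 + 30 + 31 + 29 = 517.

517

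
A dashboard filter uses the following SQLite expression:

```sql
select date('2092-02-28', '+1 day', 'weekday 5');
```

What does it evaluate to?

Advancing 1 more day within February lands on 2092-02-29.
`weekday 5` advances to the next Friday; 2092-02-29 is already a Friday, so it stays at 2092-02-29.

2092-02-29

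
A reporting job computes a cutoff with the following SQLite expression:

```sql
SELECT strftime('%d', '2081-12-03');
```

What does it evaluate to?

03

`%d` extracts the 2-digit day of month: 03.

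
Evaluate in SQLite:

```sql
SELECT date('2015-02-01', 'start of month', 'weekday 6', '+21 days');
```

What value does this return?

2015-02-28

`start of month` rewinds 2015-02-01 to 2015-02-01.
`weekday 6` advances to the next Saturday; 2015-02-01 is a Sunday, so it moves forward to 2015-02-07.
Advancing 21 more days within February lands on 2015-02-28.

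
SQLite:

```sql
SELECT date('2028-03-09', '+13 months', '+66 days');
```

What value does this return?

Adding +13 months to 2028-03-09 gives 2029-04-09.
Applying '+66 days' to 2029-04-09: counting 66 days forward gives 2029-06-14.

2029-06-14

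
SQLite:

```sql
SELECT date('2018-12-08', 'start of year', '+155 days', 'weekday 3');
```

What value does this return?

2018-06-06

`start of year` rewinds 2018-12-08 to 2018-01-01.
Applying '+155 days' to 2018-01-01: counting 155 days forward gives 2018-06-05.
`weekday 3` advances to the next Wednesday; 2018-06-05 is a Tuesday, so it moves forward to 2018-06-06.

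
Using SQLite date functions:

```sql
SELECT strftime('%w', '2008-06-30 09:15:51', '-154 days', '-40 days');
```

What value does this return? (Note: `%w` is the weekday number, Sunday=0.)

3

First apply '-154 days', '-40 days': 2008-06-30 09:15:51 → 2007-12-19 09:15:51.
2007-12-19 is a Wednesday; with Sunday=0 that is 3.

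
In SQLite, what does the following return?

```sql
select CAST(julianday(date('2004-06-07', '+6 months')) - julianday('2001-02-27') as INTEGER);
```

1379

Adding +6 months to 2004-06-07 gives 2004-12-07.
1 day remains in February 2001 after the 27th (28 − 27).
Full months from March 2001 through November 2004 contribute their day counts.
Then 7 days into December 2004.
Total: 1 + 31 + 30 + 31 + 30 + 31 + 31 + 30 + 31 + 30 + 31 + 31 + 28 + 31 + 30 + 31 + 30 + 31 + 31 + 30 + 31 + 30 + 31 + 31 + 28 + 31 + 30 + 31 + 30 + 31 + 31 + 30 + 31 + 30 + 31 + 31 + 29 + 31 + 30 + 31 + 30 + 31 + 31 + 30 + 31 + 30 + 7 = 1379.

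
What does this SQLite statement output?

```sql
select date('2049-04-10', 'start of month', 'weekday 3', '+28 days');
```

2049-05-05

`start of month` rewinds 2049-04-10 to 2049-04-01.
`weekday 3` advances to the next Wednesday; 2049-04-01 is a Thursday, so it moves forward to 2049-04-07.
April 2049 has 30 days; 23 remain after the 7th, so 24 days reach 2049-05-01.
Advancing 4 more days within May lands on 2049-05-05.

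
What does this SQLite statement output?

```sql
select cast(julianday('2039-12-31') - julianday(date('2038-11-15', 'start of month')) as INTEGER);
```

`start of month` rewinds 2038-11-15 to 2038-11-01.
29 days remain in November 2038 after the 1st (30 − 1).
Full months from December 2038 through November 2039 contribute their day counts.
Then 31 days into December 2039.
Total: 29 + 31 + 31 + 28 + 31 + 30 + 31 + 30 + 31 + 31 + 30 + 31 + 30 + 31 = 425.

425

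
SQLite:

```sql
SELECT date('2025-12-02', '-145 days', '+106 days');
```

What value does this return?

Applying '-145 days' to 2025-12-02: counting 145 days back gives 2025-07-10.
Applying '+106 days' to 2025-07-10: counting 106 days forward gives 2025-10-24.

2025-10-24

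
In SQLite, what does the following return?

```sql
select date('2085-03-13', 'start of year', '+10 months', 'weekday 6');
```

2085-11-03

`start of year` rewinds 2085-03-13 to 2085-01-01.
Adding +10 months to 2085-01-01 gives 2085-11-01.
`weekday 6` advances to the next Saturday; 2085-11-01 is a Thursday, so it moves forward to 2085-11-03.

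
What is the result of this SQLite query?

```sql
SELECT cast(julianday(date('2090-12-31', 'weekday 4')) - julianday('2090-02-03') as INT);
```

`weekday 4` advances to the next Thursday; 2090-12-31 is a Sunday, so it moves forward to 2091-01-04.
25 days remain in February 2090 after the 3rd (28 − 3).
Full months from March 2090 through December 2090 contribute their day counts.
Then 4 days into January 2091.
Total: 25 + 31 + 30 + 31 + 30 + 31 + 31 + 30 + 31 + 30 + 31 + 4 = 335.

335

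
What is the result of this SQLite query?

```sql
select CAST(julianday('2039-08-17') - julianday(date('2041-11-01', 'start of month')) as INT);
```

`start of month` rewinds 2041-11-01 to 2041-11-01.
14 days remain in August 2039 after the 17th (31 − 17).
Full months from September 2039 through October 2041 contribute their day counts.
Then 1 day into November 2041.
Total: 14 + 30 + 31 + 30 + 31 + 31 + 29 + 31 + 30 + 31 + 30 + 31 + 31 + 30 + 31 + 30 + 31 + 31 + 28 + 31 + 30 + 31 + 30 + 31 + 31 + 30 + 31 + 1 = 807.
The subtraction is earlier − later, so the result is −807 → -807.

-807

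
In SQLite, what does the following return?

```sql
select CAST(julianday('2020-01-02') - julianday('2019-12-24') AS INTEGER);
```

9

7 days remain in December 2019 after the 24th (31 − 24).
Then 2 days into January 2020.
Total: 7 + 2 = 9.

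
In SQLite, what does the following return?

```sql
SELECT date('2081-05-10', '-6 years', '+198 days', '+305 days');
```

2076-09-24

Adding -6 years to 2081-05-10 gives 2075-05-10.
Applying '+198 days' to 2075-05-10: counting 198 days forward gives 2075-11-24.
Applying '+305 days' to 2075-11-24: counting 305 days forward gives 2076-09-24.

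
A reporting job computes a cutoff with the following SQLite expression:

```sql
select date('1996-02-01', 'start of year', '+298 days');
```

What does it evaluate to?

`start of year` rewinds 1996-02-01 to 1996-01-01.
Applying '+298 days' to 1996-01-01: counting 298 days forward gives 1996-10-25.

1996-10-25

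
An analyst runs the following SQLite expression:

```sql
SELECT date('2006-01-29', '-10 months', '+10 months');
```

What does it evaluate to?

2006-01-29

Adding -10 months to 2006-01-29 gives 2005-03-29.
Adding +10 months to 2005-03-29 gives 2006-01-29.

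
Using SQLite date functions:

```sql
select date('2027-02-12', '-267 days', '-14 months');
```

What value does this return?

2025-03-21

Applying '-267 days' to 2027-02-12: counting 267 days back gives 2026-05-21.
Adding -14 months to 2026-05-21 gives 2025-03-21.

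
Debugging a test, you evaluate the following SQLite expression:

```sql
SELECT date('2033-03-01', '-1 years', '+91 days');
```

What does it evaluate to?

2032-05-31

Adding -1 year to 2033-03-01 gives 2032-03-01.
Applying '+91 days' to 2032-03-01: counting 91 days forward gives 2032-05-31.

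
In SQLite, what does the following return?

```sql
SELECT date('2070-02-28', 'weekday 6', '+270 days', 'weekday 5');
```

`weekday 6` advances to the next Saturday; 2070-02-28 is a Friday, so it moves forward to 2070-03-01.
Applying '+270 days' to 2070-03-01: counting 270 days forward gives 2070-11-26.
`weekday 5` advances to the next Friday; 2070-11-26 is a Wednesday, so it moves forward to 2070-11-28.

2070-11-28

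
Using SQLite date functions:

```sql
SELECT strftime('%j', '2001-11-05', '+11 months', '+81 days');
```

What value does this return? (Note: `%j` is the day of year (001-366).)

First apply '+11 months', '+81 days': 2001-11-05 → 2002-12-25.
Day-of-year for 2002-12-25: days since 2002-01-01 inclusive = 359, zero-padded to 359.

359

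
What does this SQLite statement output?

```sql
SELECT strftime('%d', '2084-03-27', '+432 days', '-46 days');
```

17

First apply '+432 days', '-46 days': 2084-03-27 → 2085-04-17.
`%d` extracts the 2-digit day of month: 17.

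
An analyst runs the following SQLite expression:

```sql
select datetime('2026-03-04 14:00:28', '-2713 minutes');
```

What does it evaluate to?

2026-03-02 16:47:28

2713 minutes = 45h 13m; -2713 minutes from 2026-03-04 14:00:28 is 2026-03-02 16:47:28 (crosses midnight).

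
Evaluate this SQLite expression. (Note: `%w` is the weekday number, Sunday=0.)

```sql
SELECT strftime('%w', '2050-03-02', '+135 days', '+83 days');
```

First apply '+135 days', '+83 days': 2050-03-02 → 2050-10-06.
2050-10-06 is a Thursday; with Sunday=0 that is 4.

4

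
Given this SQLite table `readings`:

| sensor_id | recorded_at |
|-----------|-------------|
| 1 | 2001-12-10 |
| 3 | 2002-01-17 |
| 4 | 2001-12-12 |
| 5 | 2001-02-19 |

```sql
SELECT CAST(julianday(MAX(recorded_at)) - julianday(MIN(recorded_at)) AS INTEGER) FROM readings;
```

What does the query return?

332

MIN = 2001-02-19, MAX = 2002-01-17.
9 days remain in February 2001 after the 19th (28 − 19).
Full months from March 2001 through December 2001 contribute their day counts.
Then 17 days into January 2002.
Total: 9 + 31 + 30 + 31 + 30 + 31 + 31 + 30 + 31 + 30 + 31 + 17 = 332.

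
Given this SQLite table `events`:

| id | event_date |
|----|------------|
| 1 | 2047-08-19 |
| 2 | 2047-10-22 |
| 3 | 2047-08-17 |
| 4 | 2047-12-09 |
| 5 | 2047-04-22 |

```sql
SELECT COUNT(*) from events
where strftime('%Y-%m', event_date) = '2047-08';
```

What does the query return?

Rows with year-month 2047-08: 2047-08-19, 2047-08-17 → 2.

2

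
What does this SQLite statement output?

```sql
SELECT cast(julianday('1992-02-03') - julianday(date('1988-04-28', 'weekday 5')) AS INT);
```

1375

`weekday 5` advances to the next Friday; 1988-04-28 is a Thursday, so it moves forward to 1988-04-29.
1 day remains in April 1988 after the 29th (30 − 29).
Full months from May 1988 through January 1992 contribute their day counts.
Then 3 days into February 1992.
Total: 1 + 31 + 30 + 31 + 31 + 30 + 31 + 30 + 31 + 31 + 28 + 31 + 30 + 31 + 30 + 31 + 31 + 30 + 31 + 30 + 31 + 31 + 28 + 31 + 30 + 31 + 30 + 31 + 31 + 30 + 31 + 30 + 31 + 31 + 28 + 31 + 30 + 31 + 30 + 31 + 31 + 30 + 31 + 30 + 31 + 31 + 3 = 1375.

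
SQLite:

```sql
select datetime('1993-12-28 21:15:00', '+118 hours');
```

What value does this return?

+118 hours from 1993-12-28 21:15:00 is 1994-01-02 19:15:00 (crosses midnight).

1994-01-02 19:15:00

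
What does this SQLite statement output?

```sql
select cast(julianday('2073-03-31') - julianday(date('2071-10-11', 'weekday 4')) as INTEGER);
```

`weekday 4` advances to the next Thursday; 2071-10-11 is a Sunday, so it moves forward to 2071-10-15.
16 days remain in October 2071 after the 15th (31 − 15).
Full months from November 2071 through February 2073 contribute their day counts.
Then 31 days into March 2073.
Total: 16 + 30 + 31 + 31 + 29 + 31 + 30 + 31 + 30 + 31 + 31 + 30 + 31 + 30 + 31 + 31 + 28 + 31 = 533.

533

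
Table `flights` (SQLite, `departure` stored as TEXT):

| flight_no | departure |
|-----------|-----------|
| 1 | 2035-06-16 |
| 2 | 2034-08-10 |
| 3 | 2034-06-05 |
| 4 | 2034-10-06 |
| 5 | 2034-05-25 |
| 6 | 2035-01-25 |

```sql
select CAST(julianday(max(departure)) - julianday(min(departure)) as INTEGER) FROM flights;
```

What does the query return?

MIN = 2034-05-25, MAX = 2035-06-16.
6 days remain in May 2034 after the 25th (31 − 25).
Full months from June 2034 through May 2035 contribute their day counts.
Then 16 days into June 2035.
Total: 6 + 30 + 31 + 31 + 30 + 31 + 30 + 31 + 31 + 28 + 31 + 30 + 31 + 16 = 387.

387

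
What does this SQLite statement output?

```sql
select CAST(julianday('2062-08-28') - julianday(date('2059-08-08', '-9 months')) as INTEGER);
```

Adding -9 months to 2059-08-08 gives 2058-11-08.
22 days remain in November 2058 after the 8th (30 − 8).
Full months from December 2058 through July 2062 contribute their day counts.
Then 28 days into August 2062.
Total: 22 + 31 + 31 + 28 + 31 + 30 + 31 + 30 + 31 + 31 + 30 + 31 + 30 + 31 + 31 + 29 + 31 + 30 + 31 + 30 + 31 + 31 + 30 + 31 + 30 + 31 + 31 + 28 + 31 + 30 + 31 + 30 + 31 + 31 + 30 + 31 + 30 + 31 + 31 + 28 + 31 + 30 + 31 + 30 + 31 + 28 = 1389.

1389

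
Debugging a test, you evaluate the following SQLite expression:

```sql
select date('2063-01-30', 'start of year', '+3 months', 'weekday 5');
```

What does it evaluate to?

2063-04-06

`start of year` rewinds 2063-01-30 to 2063-01-01.
Adding +3 months to 2063-01-01 gives 2063-04-01.
`weekday 5` advances to the next Friday; 2063-04-01 is a Sunday, so it moves forward to 2063-04-06.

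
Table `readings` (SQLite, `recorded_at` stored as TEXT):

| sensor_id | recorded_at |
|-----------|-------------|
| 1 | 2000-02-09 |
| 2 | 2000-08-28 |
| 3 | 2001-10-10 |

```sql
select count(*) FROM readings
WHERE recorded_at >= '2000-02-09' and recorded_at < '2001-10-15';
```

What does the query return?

Rows in [2000-02-09, 2001-10-15): 2000-02-09, 2000-08-28, 2001-10-10 → 3 rows.

3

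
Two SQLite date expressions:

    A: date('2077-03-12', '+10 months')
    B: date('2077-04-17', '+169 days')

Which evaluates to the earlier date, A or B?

B

A = 2078-01-12.
B = 2077-10-03.
B is earlier.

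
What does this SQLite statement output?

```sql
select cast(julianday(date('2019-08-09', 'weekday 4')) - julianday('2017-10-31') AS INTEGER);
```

653

`weekday 4` advances to the next Thursday; 2019-08-09 is a Friday, so it moves forward to 2019-08-15.
0 days remain in October 2017 after the 31st (31 − 31).
Full months from November 2017 through July 2019 contribute their day counts.
Then 15 days into August 2019.
Total: 0 + 30 + 31 + 31 + 28 + 31 + 30 + 31 + 30 + 31 + 31 + 30 + 31 + 30 + 31 + 31 + 28 + 31 + 30 + 31 + 30 + 31 + 15 = 653.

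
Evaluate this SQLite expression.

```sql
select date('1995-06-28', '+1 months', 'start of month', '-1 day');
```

1995-06-30

Adding +1 month to 1995-06-28 gives 1995-07-28.
`start of month` rewinds 1995-07-28 to 1995-07-01.
Going back 1 day from 1995-07-01 reaches 1995-06-30 (last day of June, 30 days).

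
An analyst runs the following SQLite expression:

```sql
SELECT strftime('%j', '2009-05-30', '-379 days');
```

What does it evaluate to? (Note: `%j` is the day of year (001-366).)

First apply '-379 days': 2009-05-30 → 2008-05-16.
Day-of-year for 2008-05-16: days since 2008-01-01 inclusive = 137, zero-padded to 137.

137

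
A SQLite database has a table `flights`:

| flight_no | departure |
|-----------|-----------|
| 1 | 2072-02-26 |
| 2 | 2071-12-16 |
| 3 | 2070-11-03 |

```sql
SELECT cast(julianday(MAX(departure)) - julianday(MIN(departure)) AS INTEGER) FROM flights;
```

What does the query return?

MIN = 2070-11-03, MAX = 2072-02-26.
27 days remain in November 2070 after the 3rd (30 − 3).
Full months from December 2070 through January 2072 contribute their day counts.
Then 26 days into February 2072.
Total: 27 + 31 + 31 + 28 + 31 + 30 + 31 + 30 + 31 + 31 + 30 + 31 + 30 + 31 + 31 + 26 = 480.

480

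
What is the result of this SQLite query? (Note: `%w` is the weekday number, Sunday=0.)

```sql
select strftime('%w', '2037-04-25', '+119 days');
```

First apply '+119 days': 2037-04-25 → 2037-08-22.
2037-08-22 is a Saturday; with Sunday=0 that is 6.

6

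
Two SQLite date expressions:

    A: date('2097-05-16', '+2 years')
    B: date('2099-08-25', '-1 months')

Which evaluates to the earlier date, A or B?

A

A = 2099-05-16.
B = 2099-07-25.
A is earlier.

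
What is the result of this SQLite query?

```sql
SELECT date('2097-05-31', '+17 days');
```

May 2097 has 31 days; 0 remain after the 31st, so 1 days reach 2097-06-01.
Advancing 16 more days within June lands on 2097-06-17.

2097-06-17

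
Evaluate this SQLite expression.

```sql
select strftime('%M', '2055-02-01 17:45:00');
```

45

`%M` extracts the 2-digit minute: 45.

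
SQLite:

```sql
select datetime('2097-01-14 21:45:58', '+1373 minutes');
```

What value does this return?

1373 minutes = 22h 53m; +1373 minutes from 2097-01-14 21:45:58 is 2097-01-15 20:38:58 (crosses midnight).

2097-01-15 20:38:58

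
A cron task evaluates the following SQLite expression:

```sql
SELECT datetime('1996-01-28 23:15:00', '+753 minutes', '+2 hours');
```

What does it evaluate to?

1996-01-29 13:48:00

753 minutes = 12h 33m; +753 minutes from 1996-01-28 23:15:00 is 1996-01-29 11:48:00 (crosses midnight).
+2 hours from 1996-01-29 11:48:00 is 1996-01-29 13:48:00.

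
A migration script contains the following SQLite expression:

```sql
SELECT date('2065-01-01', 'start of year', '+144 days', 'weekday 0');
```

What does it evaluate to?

2065-05-31

`start of year` rewinds 2065-01-01 to 2065-01-01.
Applying '+144 days' to 2065-01-01: counting 144 days forward gives 2065-05-25.
`weekday 0` advances to the next Sunday; 2065-05-25 is a Monday, so it moves forward to 2065-05-31.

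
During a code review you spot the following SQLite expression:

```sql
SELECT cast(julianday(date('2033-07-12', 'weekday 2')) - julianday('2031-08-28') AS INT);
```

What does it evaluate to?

`weekday 2` advances to the next Tuesday; 2033-07-12 is already a Tuesday, so it stays at 2033-07-12.
3 days remain in August 2031 after the 28th (31 − 28).
Full months from September 2031 through June 2033 contribute their day counts.
Then 12 days into July 2033.
Total: 3 + 30 + 31 + 30 + 31 + 31 + 29 + 31 + 30 + 31 + 30 + 31 + 31 + 30 + 31 + 30 + 31 + 31 + 28 + 31 + 30 + 31 + 30 + 12 = 684.

684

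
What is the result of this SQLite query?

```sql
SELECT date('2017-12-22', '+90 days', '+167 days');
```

2018-09-05

Applying '+90 days' to 2017-12-22: counting 90 days forward gives 2018-03-22.
Applying '+167 days' to 2018-03-22: counting 167 days forward gives 2018-09-05.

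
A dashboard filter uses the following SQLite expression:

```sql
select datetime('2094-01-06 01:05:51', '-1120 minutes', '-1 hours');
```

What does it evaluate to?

2094-01-05 05:25:51

1120 minutes = 18h 40m; -1120 minutes from 2094-01-06 01:05:51 is 2094-01-05 06:25:51 (crosses midnight).
-1 hours from 2094-01-05 06:25:51 is 2094-01-05 05:25:51.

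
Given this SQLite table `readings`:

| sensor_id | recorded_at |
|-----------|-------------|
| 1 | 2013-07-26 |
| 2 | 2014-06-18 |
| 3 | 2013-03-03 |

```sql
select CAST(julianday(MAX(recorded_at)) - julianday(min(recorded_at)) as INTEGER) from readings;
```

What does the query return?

472

MIN = 2013-03-03, MAX = 2014-06-18.
28 days remain in March 2013 after the 3rd (31 − 3).
Full months from April 2013 through May 2014 contribute their day counts.
Then 18 days into June 2014.
Total: 28 + 30 + 31 + 30 + 31 + 31 + 30 + 31 + 30 + 31 + 31 + 28 + 31 + 30 + 31 + 18 = 472.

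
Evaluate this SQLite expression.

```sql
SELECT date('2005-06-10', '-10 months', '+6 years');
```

2010-08-10

Adding -10 months to 2005-06-10 gives 2004-08-10.
Adding +6 years to 2004-08-10 gives 2010-08-10.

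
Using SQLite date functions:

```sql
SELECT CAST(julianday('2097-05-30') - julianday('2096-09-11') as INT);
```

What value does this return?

19 days remain in September 2096 after the 11th (30 − 11).
Full months from October 2096 through April 2097 contribute their day counts.
Then 30 days into May 2097.
Total: 19 + 31 + 30 + 31 + 31 + 28 + 31 + 30 + 30 = 261.

261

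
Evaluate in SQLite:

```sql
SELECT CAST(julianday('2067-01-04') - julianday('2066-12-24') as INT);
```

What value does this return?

7 days remain in December 2066 after the 24th (31 − 24).
Then 4 days into January 2067.
Total: 7 + 4 = 11.

11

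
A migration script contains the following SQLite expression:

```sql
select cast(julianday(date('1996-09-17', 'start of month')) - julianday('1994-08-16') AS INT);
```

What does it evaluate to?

747

`start of month` rewinds 1996-09-17 to 1996-09-01.
15 days remain in August 1994 after the 16th (31 − 16).
Full months from September 1994 through August 1996 contribute their day counts.
Then 1 day into September 1996.
Total: 15 + 30 + 31 + 30 + 31 + 31 + 28 + 31 + 30 + 31 + 30 + 31 + 31 + 30 + 31 + 30 + 31 + 31 + 29 + 31 + 30 + 31 + 30 + 31 + 31 + 1 = 747.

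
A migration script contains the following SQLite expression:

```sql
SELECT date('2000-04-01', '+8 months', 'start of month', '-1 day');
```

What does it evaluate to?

Adding +8 months to 2000-04-01 gives 2000-12-01.
`start of month` rewinds 2000-12-01 to 2000-12-01.
Going back 1 day from 2000-12-01 reaches 2000-11-30 (last day of November, 30 days).

2000-11-30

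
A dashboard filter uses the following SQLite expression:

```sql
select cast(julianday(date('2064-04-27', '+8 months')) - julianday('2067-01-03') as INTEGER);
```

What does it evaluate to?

-737

Adding +8 months to 2064-04-27 gives 2064-12-27.
4 days remain in December 2064 after the 27th (31 − 27).
Full months from January 2065 through December 2066 contribute their day counts.
Then 3 days into January 2067.
Total: 4 + 31 + 28 + 31 + 30 + 31 + 30 + 31 + 31 + 30 + 31 + 30 + 31 + 31 + 28 + 31 + 30 + 31 + 30 + 31 + 31 + 30 + 31 + 30 + 31 + 3 = 737.
The subtraction is earlier − later, so the result is −737 → -737.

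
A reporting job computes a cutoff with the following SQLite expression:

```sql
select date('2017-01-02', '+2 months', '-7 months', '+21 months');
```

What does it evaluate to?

Adding +2 months to 2017-01-02 gives 2017-03-02.
Adding -7 months to 2017-03-02 gives 2016-08-02.
Adding +21 months to 2016-08-02 gives 2018-05-02.

2018-05-02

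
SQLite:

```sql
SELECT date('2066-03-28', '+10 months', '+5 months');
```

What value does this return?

Adding +10 months to 2066-03-28 gives 2067-01-28.
Adding +5 months to 2067-01-28 gives 2067-06-28.

2067-06-28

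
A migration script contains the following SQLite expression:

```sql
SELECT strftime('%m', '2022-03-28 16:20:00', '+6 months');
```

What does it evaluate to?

09

First apply '+6 months': 2022-03-28 16:20:00 → 2022-09-28 16:20:00.
`%m` extracts the 2-digit month (01-12): 09.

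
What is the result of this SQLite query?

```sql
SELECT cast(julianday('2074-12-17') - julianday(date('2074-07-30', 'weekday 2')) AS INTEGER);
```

`weekday 2` advances to the next Tuesday; 2074-07-30 is a Monday, so it moves forward to 2074-07-31.
0 days remain in July 2074 after the 31st (31 − 31).
August 2074: 31 days.
September 2074: 30 days.
October 2074: 31 days.
November 2074: 30 days.
Then 17 days into December 2074.
Total: 0 + 31 + 30 + 31 + 30 + 17 = 139.

139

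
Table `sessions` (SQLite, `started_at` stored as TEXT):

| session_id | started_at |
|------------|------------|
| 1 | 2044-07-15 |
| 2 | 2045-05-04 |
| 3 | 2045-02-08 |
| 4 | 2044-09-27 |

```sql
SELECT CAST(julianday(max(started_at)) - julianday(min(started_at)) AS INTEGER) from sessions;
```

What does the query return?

293

MIN = 2044-07-15, MAX = 2045-05-04.
16 days remain in July 2044 after the 15th (31 − 15).
Full months from August 2044 through April 2045 contribute their day counts.
Then 4 days into May 2045.
Total: 16 + 31 + 30 + 31 + 30 + 31 + 31 + 28 + 31 + 30 + 4 = 293.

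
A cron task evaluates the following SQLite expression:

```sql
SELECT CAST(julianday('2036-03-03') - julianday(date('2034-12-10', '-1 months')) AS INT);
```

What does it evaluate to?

479

Adding -1 month to 2034-12-10 gives 2034-11-10.
20 days remain in November 2034 after the 10th (30 − 10).
Full months from December 2034 through February 2036 contribute their day counts.
Then 3 days into March 2036.
Total: 20 + 31 + 31 + 28 + 31 + 30 + 31 + 30 + 31 + 31 + 30 + 31 + 30 + 31 + 31 + 29 + 3 = 479.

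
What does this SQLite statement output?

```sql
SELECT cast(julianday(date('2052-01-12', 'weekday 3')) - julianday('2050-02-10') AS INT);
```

`weekday 3` advances to the next Wednesday; 2052-01-12 is a Friday, so it moves forward to 2052-01-17.
18 days remain in February 2050 after the 10th (28 − 10).
Full months from March 2050 through December 2051 contribute their day counts.
Then 17 days into January 2052.
Total: 18 + 31 + 30 + 31 + 30 + 31 + 31 + 30 + 31 + 30 + 31 + 31 + 28 + 31 + 30 + 31 + 30 + 31 + 31 + 30 + 31 + 30 + 31 + 17 = 706.

706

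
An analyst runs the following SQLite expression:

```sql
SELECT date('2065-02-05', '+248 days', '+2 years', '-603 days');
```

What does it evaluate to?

Applying '+248 days' to 2065-02-05: counting 248 days forward gives 2065-10-11.
Adding +2 years to 2065-10-11 gives 2067-10-11.
Applying '-603 days' to 2067-10-11: counting 603 days back gives 2066-02-15.

2066-02-15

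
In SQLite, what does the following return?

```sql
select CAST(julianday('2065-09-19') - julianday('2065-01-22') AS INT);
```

240

9 days remain in January 2065 after the 22nd (31 − 22).
Full months from February 2065 through August 2065 contribute their day counts.
Then 19 days into September 2065.
Total: 9 + 28 + 31 + 30 + 31 + 30 + 31 + 31 + 19 = 240.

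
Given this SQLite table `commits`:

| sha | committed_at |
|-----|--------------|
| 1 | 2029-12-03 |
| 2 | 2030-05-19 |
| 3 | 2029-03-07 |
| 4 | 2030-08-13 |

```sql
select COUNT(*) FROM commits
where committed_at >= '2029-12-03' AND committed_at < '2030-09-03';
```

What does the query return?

Rows in [2029-12-03, 2030-09-03): 2029-12-03, 2030-05-19, 2030-08-13 → 3 rows.

3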